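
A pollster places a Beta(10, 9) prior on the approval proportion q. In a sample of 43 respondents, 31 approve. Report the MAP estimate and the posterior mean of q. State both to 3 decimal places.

Posterior: Beta(10+31, 9+12) = Beta(41, 21).
Mode = (41−1)/(41+21−2) = 40/60 = 0.667.
Mean = 41/(41+21) = 41/62 = 0.661.
Mode > mean: the posterior has a left tail.

q_MAP = 0.667, E[q|data] = 0.661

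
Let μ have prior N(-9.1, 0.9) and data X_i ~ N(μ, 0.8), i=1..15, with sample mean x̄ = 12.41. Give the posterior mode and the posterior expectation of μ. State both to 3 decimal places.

Posterior for μ is Normal. Precision-weighted mean: (1/0.9·-9.1 + 15/0.8·12.41) / (1/0.9 + 15/0.8) = 11.207.
A Normal posterior is symmetric, so mode = mean.

posterior mode = 11.207, posterior expectation = 11.207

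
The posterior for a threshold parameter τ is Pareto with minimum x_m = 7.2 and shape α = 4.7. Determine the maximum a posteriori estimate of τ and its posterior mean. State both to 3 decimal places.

τ_MAP = 7.200, E[τ|data] = 9.146

The Pareto density is strictly decreasing on [x_m, ∞), so the mode is x_m = 7.200.
Mean = α·x_m/(α−1) = 4.7·7.2/3.7 = 9.146.
The posterior is right-skewed, so the mean exceeds the mode.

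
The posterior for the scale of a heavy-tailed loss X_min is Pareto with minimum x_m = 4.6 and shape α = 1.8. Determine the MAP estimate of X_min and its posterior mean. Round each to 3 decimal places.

MAP = 4.600, posterior mean = 10.350

The Pareto density is strictly decreasing on [x_m, ∞), so the mode is x_m = 4.600.
Mean = α·x_m/(α−1) = 1.8·4.6/0.8 = 10.350.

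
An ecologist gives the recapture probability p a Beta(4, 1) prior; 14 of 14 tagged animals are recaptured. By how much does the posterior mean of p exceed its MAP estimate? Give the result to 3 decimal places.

Posterior: Beta(4+14, 1+0) = Beta(18, 1).
Since β = 1 ≤ 1 and α > 1, the Beta density is monotone increasing on [0,1]; the mode is at 1.
Mean = 18/(18+1) = 0.947.
Difference = 0.947 − 1.000 = -0.053.

-0.053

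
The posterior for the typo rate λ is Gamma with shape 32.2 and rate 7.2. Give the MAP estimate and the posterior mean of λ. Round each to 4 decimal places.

MAP = 4.3333, posterior mean = 4.4722

Mode = (α−1)/β = 31.2/7.2 = 4.3333.
Mean = α/β = 32.2/7.2 = 4.4722.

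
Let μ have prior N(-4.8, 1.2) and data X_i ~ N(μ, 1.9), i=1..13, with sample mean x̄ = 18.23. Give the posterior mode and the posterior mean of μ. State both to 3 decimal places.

Posterior for μ is Normal. Precision-weighted mean: (1/1.2·-4.8 + 13/1.9·18.23) / (1/1.2 + 13/1.9) = 15.730.
A Normal posterior is symmetric, so mode = mean.

MAP = 15.730; posterior mean = 15.730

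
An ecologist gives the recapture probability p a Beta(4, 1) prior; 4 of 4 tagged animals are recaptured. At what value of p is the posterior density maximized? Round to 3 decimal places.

Posterior: Beta(4+4, 1+0) = Beta(8, 1).
Since β = 1 ≤ 1 and α > 1, the Beta density is monotone increasing on [0,1]; the mode is at 1.
Mean = 8/(8+1) = 0.889.
This is the posterior mode — the MAP estimate.

1.000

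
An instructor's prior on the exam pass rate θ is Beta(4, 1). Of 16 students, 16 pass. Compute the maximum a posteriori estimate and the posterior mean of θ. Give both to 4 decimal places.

maximum a posteriori estimate = 1.0000, posterior mean = 0.9524

Posterior: Beta(4+16, 1+0) = Beta(20, 1).
Since β = 1 ≤ 1 and α > 1, the Beta density is monotone increasing on [0,1]; the mode is at 1.
Mean = 20/(20+1) = 0.9524.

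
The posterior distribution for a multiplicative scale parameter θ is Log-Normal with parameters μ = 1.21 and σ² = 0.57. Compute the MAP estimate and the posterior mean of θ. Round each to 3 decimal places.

MAP: 1.896. Posterior mean: 4.459.

Mode = exp(μ − σ²) = exp(0.64) = 1.896.
Mean = exp(μ + σ²/2) = exp(1.495) = 4.459.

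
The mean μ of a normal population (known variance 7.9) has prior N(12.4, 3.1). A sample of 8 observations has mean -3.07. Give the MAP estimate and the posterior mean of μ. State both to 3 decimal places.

Posterior for μ is Normal. Precision-weighted mean: (1/3.1·12.4 + 8/7.9·-3.07) / (1/3.1 + 8/7.9) = 0.667.
A Normal posterior is symmetric, so mode = mean.

MAP = 0.667; posterior mean = 0.667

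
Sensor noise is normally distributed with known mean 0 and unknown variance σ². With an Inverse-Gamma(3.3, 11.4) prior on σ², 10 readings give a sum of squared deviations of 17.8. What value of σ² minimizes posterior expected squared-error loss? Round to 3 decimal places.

Posterior: Inverse-Gamma(shape = 3.3+10/2 = 8.3, scale = 11.4+17.8/2 = 20.3).
Mode = β/(α+1) = 20.3/9.3 = 2.183.
Mean = β/(α−1) = 20.3/7.3 = 2.781.
Squared-error loss ⇒ the optimal estimator is the posterior mean.

2.781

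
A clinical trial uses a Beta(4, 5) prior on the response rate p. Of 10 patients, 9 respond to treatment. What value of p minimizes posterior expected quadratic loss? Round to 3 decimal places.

Posterior: Beta(4+9, 5+1) = Beta(13, 6).
Mode = (13−1)/(13+6−2) = 12/17 = 0.706.
Mean = 13/(13+6) = 13/19 = 0.684.
Quadratic loss ⇒ the optimal estimator is the posterior mean.

0.684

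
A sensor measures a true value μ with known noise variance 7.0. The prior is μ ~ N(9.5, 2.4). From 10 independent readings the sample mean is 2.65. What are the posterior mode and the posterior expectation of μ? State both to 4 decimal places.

Posterior for μ is Normal. Precision-weighted mean: (1/2.4·9.5 + 10/7.0·2.65) / (1/2.4 + 10/7.0) = 4.1968.
A Normal posterior is symmetric, so mode = mean.

MAP = 4.1968, posterior mean = 4.1968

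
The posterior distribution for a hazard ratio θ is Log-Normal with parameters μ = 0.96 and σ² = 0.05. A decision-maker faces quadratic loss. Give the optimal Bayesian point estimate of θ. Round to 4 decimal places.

2.6778

Mode = exp(μ − σ²) = exp(0.91) = 2.4843.
Mean = exp(μ + σ²/2) = exp(0.985) = 2.6778.
Quadratic loss ⇒ the optimal estimator is the posterior mean.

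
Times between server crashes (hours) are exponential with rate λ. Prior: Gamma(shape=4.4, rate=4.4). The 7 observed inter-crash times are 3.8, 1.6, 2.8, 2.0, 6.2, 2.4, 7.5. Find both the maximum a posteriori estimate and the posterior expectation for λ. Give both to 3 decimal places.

Σ times = 26.3. Posterior: Gamma(shape = 4.4+7 = 11.4, rate = 4.4+26.3 = 30.7).
Mode = (α−1)/β = 10.4/30.7 = 0.339.
Mean = α/β = 11.4/30.7 = 0.371.
Mean > mode: the posterior has a right tail.

MAP = 0.339; posterior mean = 0.371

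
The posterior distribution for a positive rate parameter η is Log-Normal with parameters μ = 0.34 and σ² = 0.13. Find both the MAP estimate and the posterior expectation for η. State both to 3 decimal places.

MAP = 1.234, posterior mean = 1.499

Mode = exp(μ − σ²) = exp(0.21) = 1.234.
Mean = exp(μ + σ²/2) = exp(0.405) = 1.499.
The mean is pulled above the mode by the posterior's right skew.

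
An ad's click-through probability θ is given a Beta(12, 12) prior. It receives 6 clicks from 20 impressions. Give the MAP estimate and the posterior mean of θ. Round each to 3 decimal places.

MAP = 0.405; posterior mean = 0.409

Posterior: Beta(12+6, 12+14) = Beta(18, 26).
Mode = (18−1)/(18+26−2) = 17/42 = 0.405.
Mean = 18/(18+26) = 18/44 = 0.409.
The mean is pulled above the mode by the posterior's right skew.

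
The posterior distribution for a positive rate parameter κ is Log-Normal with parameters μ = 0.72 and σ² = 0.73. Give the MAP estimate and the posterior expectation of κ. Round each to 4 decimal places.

MAP = 0.9900, posterior mean = 2.9594

Mode = exp(μ − σ²) = exp(-0.01) = 0.9900.
Mean = exp(μ + σ²/2) = exp(1.085) = 2.9594.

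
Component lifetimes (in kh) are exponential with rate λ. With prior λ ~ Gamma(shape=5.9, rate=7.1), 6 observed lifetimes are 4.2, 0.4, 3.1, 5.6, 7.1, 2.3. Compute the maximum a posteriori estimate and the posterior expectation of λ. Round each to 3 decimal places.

λ_MAP = 0.366, E[λ|data] = 0.399

Σ times = 22.7. Posterior: Gamma(shape = 5.9+6 = 11.9, rate = 7.1+22.7 = 29.8).
Mode = (α−1)/β = 10.9/29.8 = 0.366.
Mean = α/β = 11.9/29.8 = 0.399.
Mean > mode: the posterior has a right tail.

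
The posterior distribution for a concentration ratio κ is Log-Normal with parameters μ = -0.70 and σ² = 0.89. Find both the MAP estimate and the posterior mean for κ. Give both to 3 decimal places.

Mode = exp(μ − σ²) = exp(-1.59) = 0.204.
Mean = exp(μ + σ²/2) = exp(-0.255) = 0.775.

MAP = 0.204; posterior mean = 0.775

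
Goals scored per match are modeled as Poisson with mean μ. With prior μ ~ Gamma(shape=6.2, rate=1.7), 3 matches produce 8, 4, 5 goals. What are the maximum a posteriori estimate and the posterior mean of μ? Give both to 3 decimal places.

μ_MAP = 4.723, E[μ|data] = 4.936

Σ counts = 17. Posterior: Gamma(shape = 6.2+17 = 23.2, rate = 1.7+3 = 4.7).
Mode = (α−1)/β = 22.2/4.7 = 4.723.
Mean = α/β = 23.2/4.7 = 4.936.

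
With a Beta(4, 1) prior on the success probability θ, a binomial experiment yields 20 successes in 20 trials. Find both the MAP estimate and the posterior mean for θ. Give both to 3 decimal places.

Posterior: Beta(4+20, 1+0) = Beta(24, 1).
Since β = 1 ≤ 1 and α > 1, the Beta density is monotone increasing on [0,1]; the mode is at 1.
Mean = 24/(24+1) = 0.960.
Mode > mean: the posterior has a left tail.

MAP estimate = 1.000, posterior mean = 0.960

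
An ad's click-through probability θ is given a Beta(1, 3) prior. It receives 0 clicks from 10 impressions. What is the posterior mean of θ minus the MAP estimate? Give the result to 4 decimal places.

Posterior: Beta(1+0, 3+10) = Beta(1, 13).
Since α = 1 ≤ 1 and β > 1, the Beta density is monotone decreasing on [0,1]; the mode is at 0.
Mean = 1/(1+13) = 0.0714.
Difference = 0.0714 − 0.0000 = 0.0714.

0.0714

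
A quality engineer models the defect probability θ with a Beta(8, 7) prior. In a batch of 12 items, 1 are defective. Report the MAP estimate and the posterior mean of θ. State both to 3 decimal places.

Posterior: Beta(8+1, 7+11) = Beta(9, 18).
Mode = (9−1)/(9+18−2) = 8/25 = 0.320.
Mean = 9/(9+18) = 9/27 = 0.333.
Mean > mode: the posterior has a right tail.

MAP = 0.320; posterior mean = 0.333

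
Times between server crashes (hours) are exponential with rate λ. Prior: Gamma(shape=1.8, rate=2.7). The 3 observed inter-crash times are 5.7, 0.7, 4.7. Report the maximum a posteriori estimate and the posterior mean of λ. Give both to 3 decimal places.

Σ times = 11.1. Posterior: Gamma(shape = 1.8+3 = 4.8, rate = 2.7+11.1 = 13.8).
Mode = (α−1)/β = 3.8/13.8 = 0.275.
Mean = α/β = 4.8/13.8 = 0.348.
Right-skewed posterior ⇒ mode < mean.

MAP: 0.275. Posterior mean: 0.348.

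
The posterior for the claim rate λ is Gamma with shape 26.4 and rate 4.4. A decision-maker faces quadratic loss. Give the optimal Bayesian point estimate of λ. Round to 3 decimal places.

6.000

Mode = (α−1)/β = 25.4/4.4 = 5.773.
Mean = α/β = 26.4/4.4 = 6.000.
Quadratic loss ⇒ the optimal estimator is the posterior mean.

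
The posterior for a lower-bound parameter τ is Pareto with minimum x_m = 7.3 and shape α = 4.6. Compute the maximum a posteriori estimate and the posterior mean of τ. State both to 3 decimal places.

The Pareto density is strictly decreasing on [x_m, ∞), so the mode is x_m = 7.300.
Mean = α·x_m/(α−1) = 4.6·7.3/3.6 = 9.328.

τ_MAP = 7.300, E[τ|data] = 9.328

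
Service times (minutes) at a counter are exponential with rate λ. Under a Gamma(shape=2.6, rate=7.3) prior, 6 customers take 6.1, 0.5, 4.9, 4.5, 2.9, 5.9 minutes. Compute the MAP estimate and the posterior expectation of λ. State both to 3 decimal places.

Σ times = 24.8. Posterior: Gamma(shape = 2.6+6 = 8.6, rate = 7.3+24.8 = 32.1).
Mode = (α−1)/β = 7.6/32.1 = 0.237.
Mean = α/β = 8.6/32.1 = 0.268.

MAP estimate = 0.237, posterior expectation = 0.268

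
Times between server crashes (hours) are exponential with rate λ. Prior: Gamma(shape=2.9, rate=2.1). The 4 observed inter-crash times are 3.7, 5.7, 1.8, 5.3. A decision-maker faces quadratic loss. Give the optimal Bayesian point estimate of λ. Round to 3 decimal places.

0.371

Σ times = 16.5. Posterior: Gamma(shape = 2.9+4 = 6.9, rate = 2.1+16.5 = 18.6).
Mode = (α−1)/β = 5.9/18.6 = 0.317.
Mean = α/β = 6.9/18.6 = 0.371.
Quadratic loss ⇒ the optimal estimator is the posterior mean.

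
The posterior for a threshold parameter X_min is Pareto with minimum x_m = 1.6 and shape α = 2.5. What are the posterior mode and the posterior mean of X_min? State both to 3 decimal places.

The Pareto density is strictly decreasing on [x_m, ∞), so the mode is x_m = 1.600.
Mean = α·x_m/(α−1) = 2.5·1.6/1.5 = 2.667.
Mean > mode: the posterior has a right tail.

MAP = 1.600, posterior mean = 2.667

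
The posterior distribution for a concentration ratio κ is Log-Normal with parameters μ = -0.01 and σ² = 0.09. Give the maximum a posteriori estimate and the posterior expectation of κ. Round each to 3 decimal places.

Mode = exp(μ − σ²) = exp(-0.10) = 0.905.
Mean = exp(μ + σ²/2) = exp(0.035) = 1.036.

MAP: 0.905. Posterior mean: 1.036.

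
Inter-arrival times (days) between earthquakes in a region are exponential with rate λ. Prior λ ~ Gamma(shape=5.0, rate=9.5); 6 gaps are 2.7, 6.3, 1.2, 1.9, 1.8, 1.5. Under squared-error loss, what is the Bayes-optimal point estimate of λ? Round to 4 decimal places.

0.4418

Σ times = 15.4. Posterior: Gamma(shape = 5.0+6 = 11.0, rate = 9.5+15.4 = 24.9).
Mode = (α−1)/β = 10.0/24.9 = 0.4016.
Mean = α/β = 11.0/24.9 = 0.4418.
Squared-error loss ⇒ the optimal estimator is the posterior mean.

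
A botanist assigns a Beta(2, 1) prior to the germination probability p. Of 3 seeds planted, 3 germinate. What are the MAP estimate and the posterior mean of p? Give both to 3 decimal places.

Posterior: Beta(2+3, 1+0) = Beta(5, 1).
Since β = 1 ≤ 1 and α > 1, the Beta density is monotone increasing on [0,1]; the mode is at 1.
Mean = 5/(5+1) = 0.833.
The mean is pulled below the mode by the posterior's left skew.

MAP: 1.000. Posterior mean: 0.833.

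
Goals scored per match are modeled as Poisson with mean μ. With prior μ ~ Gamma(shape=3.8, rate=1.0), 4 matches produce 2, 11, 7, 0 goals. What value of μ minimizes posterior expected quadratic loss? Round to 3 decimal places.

Σ counts = 20. Posterior: Gamma(shape = 3.8+20 = 23.8, rate = 1.0+4 = 5.0).
Mode = (α−1)/β = 22.8/5.0 = 4.560.
Mean = α/β = 23.8/5.0 = 4.760.
Quadratic loss ⇒ the optimal estimator is the posterior mean.

4.760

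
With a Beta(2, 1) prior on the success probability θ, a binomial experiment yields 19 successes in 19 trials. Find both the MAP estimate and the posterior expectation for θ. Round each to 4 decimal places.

Posterior: Beta(2+19, 1+0) = Beta(21, 1).
Since β = 1 ≤ 1 and α > 1, the Beta density is monotone increasing on [0,1]; the mode is at 1.
Mean = 21/(21+1) = 0.9545.

MAP = 1.0000; posterior mean = 0.9545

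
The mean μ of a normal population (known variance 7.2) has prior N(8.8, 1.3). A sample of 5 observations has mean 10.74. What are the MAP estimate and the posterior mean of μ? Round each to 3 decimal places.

Posterior for μ is Normal. Precision-weighted mean: (1/1.3·8.8 + 5/7.2·10.74) / (1/1.3 + 5/7.2) = 9.720.
A Normal posterior is symmetric, so mode = mean.

MAP: 9.720. Posterior mean: 9.720.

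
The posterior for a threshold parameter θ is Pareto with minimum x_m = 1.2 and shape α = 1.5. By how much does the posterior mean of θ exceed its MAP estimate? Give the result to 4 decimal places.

2.4000

The Pareto density is strictly decreasing on [x_m, ∞), so the mode is x_m = 1.2000.
Mean = α·x_m/(α−1) = 1.5·1.2/0.5 = 3.6000.
Difference = 3.6000 − 1.2000 = 2.4000.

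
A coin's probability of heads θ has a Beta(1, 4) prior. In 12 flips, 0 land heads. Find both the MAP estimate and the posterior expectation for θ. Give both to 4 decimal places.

Posterior: Beta(1+0, 4+12) = Beta(1, 16).
Since α = 1 ≤ 1 and β > 1, the Beta density is monotone decreasing on [0,1]; the mode is at 0.
Mean = 1/(1+16) = 0.0588.
The mean is pulled above the mode by the posterior's right skew.

MAP = 0.0000, posterior mean = 0.0588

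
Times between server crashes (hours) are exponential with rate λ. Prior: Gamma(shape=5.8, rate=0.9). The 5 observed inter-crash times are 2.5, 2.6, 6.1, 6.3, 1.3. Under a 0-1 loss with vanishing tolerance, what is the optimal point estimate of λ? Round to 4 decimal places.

Σ times = 18.8. Posterior: Gamma(shape = 5.8+5 = 10.8, rate = 0.9+18.8 = 19.7).
Mode = (α−1)/β = 9.8/19.7 = 0.4975.
Mean = α/β = 10.8/19.7 = 0.5482.
This is the posterior mode — the MAP estimate.

0.4975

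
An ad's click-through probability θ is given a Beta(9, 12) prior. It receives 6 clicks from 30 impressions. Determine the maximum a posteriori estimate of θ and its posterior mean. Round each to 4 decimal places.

Posterior: Beta(9+6, 12+24) = Beta(15, 36).
Mode = (15−1)/(15+36−2) = 14/49 = 0.2857.
Mean = 15/(15+36) = 15/51 = 0.2941.
The posterior is right-skewed, so the mean exceeds the mode.

maximum a posteriori estimate = 0.2857, posterior mean = 0.2941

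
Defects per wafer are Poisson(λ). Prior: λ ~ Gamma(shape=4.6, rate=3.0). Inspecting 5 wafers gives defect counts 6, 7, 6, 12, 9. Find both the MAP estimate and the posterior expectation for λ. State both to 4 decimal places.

Σ counts = 40. Posterior: Gamma(shape = 4.6+40 = 44.6, rate = 3.0+5 = 8.0).
Mode = (α−1)/β = 43.6/8.0 = 5.4500.
Mean = α/β = 44.6/8.0 = 5.5750.

MAP estimate = 5.4500, posterior expectation = 5.5750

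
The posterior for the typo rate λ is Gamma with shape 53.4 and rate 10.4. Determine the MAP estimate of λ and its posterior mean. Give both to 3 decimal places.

Mode = (α−1)/β = 52.4/10.4 = 5.038.
Mean = α/β = 53.4/10.4 = 5.135.
The posterior is right-skewed, so the mean exceeds the mode.

λ_MAP = 5.038, E[λ|data] = 5.135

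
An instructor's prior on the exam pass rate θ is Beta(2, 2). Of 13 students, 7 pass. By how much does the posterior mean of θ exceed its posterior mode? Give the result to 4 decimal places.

-0.0039

Posterior: Beta(2+7, 2+6) = Beta(9, 8).
Mode = (9−1)/(9+8−2) = 8/15 = 0.5333.
Mean = 9/(9+8) = 9/17 = 0.5294.
Difference = 0.5294 − 0.5333 = -0.0039.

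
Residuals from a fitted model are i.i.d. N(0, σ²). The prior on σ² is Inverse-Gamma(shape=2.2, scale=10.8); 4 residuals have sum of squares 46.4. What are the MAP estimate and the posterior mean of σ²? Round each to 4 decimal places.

MAP: 6.5385. Posterior mean: 10.6250.

Posterior: Inverse-Gamma(shape = 2.2+4/2 = 4.2, scale = 10.8+46.4/2 = 34.0).
Mode = β/(α+1) = 34.0/5.2 = 6.5385.
Mean = β/(α−1) = 34.0/3.2 = 10.6250.
The posterior is right-skewed, so the mean exceeds the mode.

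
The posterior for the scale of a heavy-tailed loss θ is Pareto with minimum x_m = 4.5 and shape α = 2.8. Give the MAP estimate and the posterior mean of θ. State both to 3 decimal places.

MAP: 4.500. Posterior mean: 7.000.

The Pareto density is strictly decreasing on [x_m, ∞), so the mode is x_m = 4.500.
Mean = α·x_m/(α−1) = 2.8·4.5/1.8 = 7.000.
Right-skewed posterior ⇒ mode < mean.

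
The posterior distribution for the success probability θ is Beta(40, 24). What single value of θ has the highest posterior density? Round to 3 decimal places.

Mode = (40−1)/(40+24−2) = 39/62 = 0.629.
Mean = 40/(40+24) = 40/64 = 0.625.
This is the posterior mode — the MAP estimate.

0.629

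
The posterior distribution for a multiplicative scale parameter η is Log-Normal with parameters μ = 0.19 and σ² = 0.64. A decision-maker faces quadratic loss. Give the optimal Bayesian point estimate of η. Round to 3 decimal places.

1.665

Mode = exp(μ − σ²) = exp(-0.45) = 0.638.
Mean = exp(μ + σ²/2) = exp(0.510) = 1.665.
Quadratic loss ⇒ the optimal estimator is the posterior mean.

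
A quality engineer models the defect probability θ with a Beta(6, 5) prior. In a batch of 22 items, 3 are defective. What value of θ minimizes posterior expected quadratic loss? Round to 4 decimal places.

0.2727

Posterior: Beta(6+3, 5+19) = Beta(9, 24).
Mode = (9−1)/(9+24−2) = 8/31 = 0.2581.
Mean = 9/(9+24) = 9/33 = 0.2727.
Quadratic loss ⇒ the optimal estimator is the posterior mean.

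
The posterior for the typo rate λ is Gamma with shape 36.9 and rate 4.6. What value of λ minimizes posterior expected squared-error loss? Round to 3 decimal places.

8.022

Mode = (α−1)/β = 35.9/4.6 = 7.804.
Mean = α/β = 36.9/4.6 = 8.022.
Squared-error loss ⇒ the optimal estimator is the posterior mean.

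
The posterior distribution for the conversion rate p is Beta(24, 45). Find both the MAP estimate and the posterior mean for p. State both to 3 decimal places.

Mode = (24−1)/(24+45−2) = 23/67 = 0.343.
Mean = 24/(24+45) = 24/69 = 0.348.

MAP = 0.343, posterior mean = 0.348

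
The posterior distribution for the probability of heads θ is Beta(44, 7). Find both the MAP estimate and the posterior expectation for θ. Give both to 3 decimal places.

Mode = (44−1)/(44+7−2) = 43/49 = 0.878.
Mean = 44/(44+7) = 44/51 = 0.863.

MAP = 0.878, posterior mean = 0.863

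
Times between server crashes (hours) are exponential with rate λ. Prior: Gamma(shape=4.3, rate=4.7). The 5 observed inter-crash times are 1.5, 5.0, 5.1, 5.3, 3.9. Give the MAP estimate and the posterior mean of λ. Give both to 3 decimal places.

Σ times = 20.8. Posterior: Gamma(shape = 4.3+5 = 9.3, rate = 4.7+20.8 = 25.5).
Mode = (α−1)/β = 8.3/25.5 = 0.325.
Mean = α/β = 9.3/25.5 = 0.365.

MAP = 0.325, posterior mean = 0.365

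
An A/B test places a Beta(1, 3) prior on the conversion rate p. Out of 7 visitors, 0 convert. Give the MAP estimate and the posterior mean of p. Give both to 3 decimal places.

Posterior: Beta(1+0, 3+7) = Beta(1, 10).
Since α = 1 ≤ 1 and β > 1, the Beta density is monotone decreasing on [0,1]; the mode is at 0.
Mean = 1/(1+10) = 0.091.

MAP estimate = 0.000, posterior mean = 0.091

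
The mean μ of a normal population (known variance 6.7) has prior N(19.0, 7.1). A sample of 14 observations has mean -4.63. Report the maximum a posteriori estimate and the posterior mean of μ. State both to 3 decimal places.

maximum a posteriori estimate = -3.138, posterior mean = -3.138

Posterior for μ is Normal. Precision-weighted mean: (1/7.1·19.0 + 14/6.7·-4.63) / (1/7.1 + 14/6.7) = -3.138.
A Normal posterior is symmetric, so mode = mean.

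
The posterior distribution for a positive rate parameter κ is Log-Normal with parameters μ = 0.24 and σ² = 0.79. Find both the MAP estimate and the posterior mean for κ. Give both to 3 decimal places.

MAP = 0.577, posterior mean = 1.887

Mode = exp(μ − σ²) = exp(-0.55) = 0.577.
Mean = exp(μ + σ²/2) = exp(0.635) = 1.887.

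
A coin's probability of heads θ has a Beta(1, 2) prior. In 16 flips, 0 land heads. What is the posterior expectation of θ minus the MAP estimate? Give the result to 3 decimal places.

Posterior: Beta(1+0, 2+16) = Beta(1, 18).
Since α = 1 ≤ 1 and β > 1, the Beta density is monotone decreasing on [0,1]; the mode is at 0.
Mean = 1/(1+18) = 0.053.
Difference = 0.053 − 0.000 = 0.053.

0.053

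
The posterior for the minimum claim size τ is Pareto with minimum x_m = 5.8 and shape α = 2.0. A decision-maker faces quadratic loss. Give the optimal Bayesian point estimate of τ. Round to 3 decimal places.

The Pareto density is strictly decreasing on [x_m, ∞), so the mode is x_m = 5.800.
Mean = α·x_m/(α−1) = 2.0·5.8/1.0 = 11.600.
Quadratic loss ⇒ the optimal estimator is the posterior mean.

11.600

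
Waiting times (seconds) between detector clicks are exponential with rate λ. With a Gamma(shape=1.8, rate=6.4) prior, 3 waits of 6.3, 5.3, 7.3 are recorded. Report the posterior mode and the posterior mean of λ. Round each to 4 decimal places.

MAP = 0.1502; posterior mean = 0.1897

Σ times = 18.9. Posterior: Gamma(shape = 1.8+3 = 4.8, rate = 6.4+18.9 = 25.3).
Mode = (α−1)/β = 3.8/25.3 = 0.1502.
Mean = α/β = 4.8/25.3 = 0.1897.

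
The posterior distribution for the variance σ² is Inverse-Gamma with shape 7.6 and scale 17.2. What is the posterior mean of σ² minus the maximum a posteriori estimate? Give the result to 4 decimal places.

0.6061

Mode = β/(α+1) = 17.2/8.6 = 2.0000.
Mean = β/(α−1) = 17.2/6.6 = 2.6061.
Difference = 2.6061 − 2.0000 = 0.6061.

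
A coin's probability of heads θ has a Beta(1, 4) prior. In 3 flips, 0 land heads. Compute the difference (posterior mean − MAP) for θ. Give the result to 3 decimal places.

Posterior: Beta(1+0, 4+3) = Beta(1, 7).
Since α = 1 ≤ 1 and β > 1, the Beta density is monotone decreasing on [0,1]; the mode is at 0.
Mean = 1/(1+7) = 0.125.
Difference = 0.125 − 0.000 = 0.125.

0.125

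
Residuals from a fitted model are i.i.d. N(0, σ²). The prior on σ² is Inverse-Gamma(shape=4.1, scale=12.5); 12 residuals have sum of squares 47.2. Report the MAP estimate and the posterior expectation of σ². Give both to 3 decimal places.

MAP = 3.252; posterior mean = 3.967

Posterior: Inverse-Gamma(shape = 4.1+12/2 = 10.1, scale = 12.5+47.2/2 = 36.1).
Mode = β/(α+1) = 36.1/11.1 = 3.252.
Mean = β/(α−1) = 36.1/9.1 = 3.967.
The mean is pulled above the mode by the posterior's right skew.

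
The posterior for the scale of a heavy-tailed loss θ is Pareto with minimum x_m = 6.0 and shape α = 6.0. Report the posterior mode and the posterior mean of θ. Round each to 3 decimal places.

The Pareto density is strictly decreasing on [x_m, ∞), so the mode is x_m = 6.000.
Mean = α·x_m/(α−1) = 6.0·6.0/5.0 = 7.200.

posterior mode = 6.000, posterior mean = 7.200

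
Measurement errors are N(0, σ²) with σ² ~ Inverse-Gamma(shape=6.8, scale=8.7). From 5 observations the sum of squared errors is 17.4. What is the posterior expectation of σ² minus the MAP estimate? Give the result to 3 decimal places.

0.407

Posterior: Inverse-Gamma(shape = 6.8+5/2 = 9.3, scale = 8.7+17.4/2 = 17.4).
Mode = β/(α+1) = 17.4/10.3 = 1.689.
Mean = β/(α−1) = 17.4/8.3 = 2.096.
Difference = 2.096 − 1.689 = 0.407.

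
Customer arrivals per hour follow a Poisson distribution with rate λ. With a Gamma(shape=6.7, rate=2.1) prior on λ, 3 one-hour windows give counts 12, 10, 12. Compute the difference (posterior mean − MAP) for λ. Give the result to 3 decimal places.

Σ counts = 34. Posterior: Gamma(shape = 6.7+34 = 40.7, rate = 2.1+3 = 5.1).
Mode = (α−1)/β = 39.7/5.1 = 7.784.
Mean = α/β = 40.7/5.1 = 7.980.
Difference = 7.980 − 7.784 = 0.196.

0.196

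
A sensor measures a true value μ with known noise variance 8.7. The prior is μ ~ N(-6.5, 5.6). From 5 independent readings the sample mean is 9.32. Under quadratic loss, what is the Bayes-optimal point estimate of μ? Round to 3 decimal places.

5.570

Posterior for μ is Normal. Precision-weighted mean: (1/5.6·-6.5 + 5/8.7·9.32) / (1/5.6 + 5/8.7) = 5.570.
A Normal posterior is symmetric, so mode = mean.
Quadratic loss ⇒ the optimal estimator is the posterior mean.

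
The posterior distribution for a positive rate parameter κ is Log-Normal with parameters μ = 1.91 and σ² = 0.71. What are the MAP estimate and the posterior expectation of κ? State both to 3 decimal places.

MAP = 3.320, posterior mean = 9.631

Mode = exp(μ − σ²) = exp(1.20) = 3.320.
Mean = exp(μ + σ²/2) = exp(2.265) = 9.631.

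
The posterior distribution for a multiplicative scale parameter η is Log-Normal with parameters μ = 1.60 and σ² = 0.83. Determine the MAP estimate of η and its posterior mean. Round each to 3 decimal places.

Mode = exp(μ − σ²) = exp(0.77) = 2.160.
Mean = exp(μ + σ²/2) = exp(2.015) = 7.501.

MAP = 2.160, posterior mean = 7.501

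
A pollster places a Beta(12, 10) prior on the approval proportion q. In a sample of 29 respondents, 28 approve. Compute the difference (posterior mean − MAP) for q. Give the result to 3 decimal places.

-0.012

Posterior: Beta(12+28, 10+1) = Beta(40, 11).
Mode = (40−1)/(40+11−2) = 39/49 = 0.796.
Mean = 40/(40+11) = 40/51 = 0.784.
Difference = 0.784 − 0.796 = -0.012.
The posterior is left-skewed, so the mode exceeds the mean.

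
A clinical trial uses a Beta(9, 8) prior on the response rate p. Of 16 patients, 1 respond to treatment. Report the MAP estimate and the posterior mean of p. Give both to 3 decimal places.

MAP = 0.290, posterior mean = 0.303

Posterior: Beta(9+1, 8+15) = Beta(10, 23).
Mode = (10−1)/(10+23−2) = 9/31 = 0.290.
Mean = 10/(10+23) = 10/33 = 0.303.
The posterior is right-skewed, so the mean exceeds the mode.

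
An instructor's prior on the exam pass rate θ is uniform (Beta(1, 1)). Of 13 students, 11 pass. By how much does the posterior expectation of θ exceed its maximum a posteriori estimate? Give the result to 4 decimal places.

Posterior: Beta(1+11, 1+2) = Beta(12, 3).
Mode = (12−1)/(12+3−2) = 11/13 = 0.8462.
Mean = 12/(12+3) = 12/15 = 0.8000.
Difference = 0.8000 − 0.8462 = -0.0462.

-0.0462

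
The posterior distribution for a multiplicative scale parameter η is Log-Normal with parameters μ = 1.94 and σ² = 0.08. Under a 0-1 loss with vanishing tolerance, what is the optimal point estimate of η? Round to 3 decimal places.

Mode = exp(μ − σ²) = exp(1.86) = 6.424.
Mean = exp(μ + σ²/2) = exp(1.980) = 7.243.
This is the posterior mode — the MAP estimate.

6.424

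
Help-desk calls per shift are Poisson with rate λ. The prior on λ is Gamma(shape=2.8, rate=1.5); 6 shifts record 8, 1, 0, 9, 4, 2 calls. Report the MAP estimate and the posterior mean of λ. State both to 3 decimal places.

MAP = 3.440, posterior mean = 3.573

Σ counts = 24. Posterior: Gamma(shape = 2.8+24 = 26.8, rate = 1.5+6 = 7.5).
Mode = (α−1)/β = 25.8/7.5 = 3.440.
Mean = α/β = 26.8/7.5 = 3.573.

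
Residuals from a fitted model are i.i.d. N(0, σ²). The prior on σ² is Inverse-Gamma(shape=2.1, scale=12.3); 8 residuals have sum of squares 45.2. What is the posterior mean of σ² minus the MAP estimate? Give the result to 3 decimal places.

1.928

Posterior: Inverse-Gamma(shape = 2.1+8/2 = 6.1, scale = 12.3+45.2/2 = 34.9).
Mode = β/(α+1) = 34.9/7.1 = 4.915.
Mean = β/(α−1) = 34.9/5.1 = 6.843.
Difference = 6.843 − 4.915 = 1.928.
Right-skewed posterior ⇒ mode < mean.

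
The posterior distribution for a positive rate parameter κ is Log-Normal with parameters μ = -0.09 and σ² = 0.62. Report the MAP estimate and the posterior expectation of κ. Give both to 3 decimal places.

Mode = exp(μ − σ²) = exp(-0.71) = 0.492.
Mean = exp(μ + σ²/2) = exp(0.220) = 1.246.

MAP estimate = 0.492, posterior expectation = 1.246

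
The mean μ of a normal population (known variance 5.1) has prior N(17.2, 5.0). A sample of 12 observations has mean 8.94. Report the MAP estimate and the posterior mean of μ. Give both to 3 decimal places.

Posterior for μ is Normal. Precision-weighted mean: (1/5.0·17.2 + 12/5.1·8.94) / (1/5.0 + 12/5.1) = 9.587.
A Normal posterior is symmetric, so mode = mean.

μ_MAP = 9.587, E[μ|data] = 9.587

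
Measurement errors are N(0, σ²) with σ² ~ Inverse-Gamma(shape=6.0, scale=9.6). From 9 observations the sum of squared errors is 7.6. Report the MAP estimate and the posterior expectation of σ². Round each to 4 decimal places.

σ²_MAP = 1.1652, E[σ²|data] = 1.4105

Posterior: Inverse-Gamma(shape = 6.0+9/2 = 10.5, scale = 9.6+7.6/2 = 13.4).
Mode = β/(α+1) = 13.4/11.5 = 1.1652.
Mean = β/(α−1) = 13.4/9.5 = 1.4105.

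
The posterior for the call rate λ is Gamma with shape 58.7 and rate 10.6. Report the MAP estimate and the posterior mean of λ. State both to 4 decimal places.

Mode = (α−1)/β = 57.7/10.6 = 5.4434.
Mean = α/β = 58.7/10.6 = 5.5377.

λ_MAP = 5.4434, E[λ|data] = 5.5377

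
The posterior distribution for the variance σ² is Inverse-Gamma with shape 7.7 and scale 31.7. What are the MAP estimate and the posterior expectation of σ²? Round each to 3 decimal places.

Mode = β/(α+1) = 31.7/8.7 = 3.644.
Mean = β/(α−1) = 31.7/6.7 = 4.731.

σ²_MAP = 3.644, E[σ²|data] = 4.731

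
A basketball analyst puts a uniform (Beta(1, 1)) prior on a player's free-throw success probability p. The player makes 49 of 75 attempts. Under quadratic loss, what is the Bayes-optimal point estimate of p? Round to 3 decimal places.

Posterior: Beta(1+49, 1+26) = Beta(50, 27).
Mode = (50−1)/(50+27−2) = 49/75 = 0.653.
With a flat prior the MAP equals the MLE, 49/75.
Mean = 50/(50+27) = 50/77 = 0.649.
Quadratic loss ⇒ the optimal estimator is the posterior mean.

0.649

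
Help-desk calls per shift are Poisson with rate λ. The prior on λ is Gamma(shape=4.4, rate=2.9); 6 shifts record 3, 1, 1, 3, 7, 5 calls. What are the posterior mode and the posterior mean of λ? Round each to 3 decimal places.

Σ counts = 20. Posterior: Gamma(shape = 4.4+20 = 24.4, rate = 2.9+6 = 8.9).
Mode = (α−1)/β = 23.4/8.9 = 2.629.
Mean = α/β = 24.4/8.9 = 2.742.

MAP: 2.629. Posterior mean: 2.742.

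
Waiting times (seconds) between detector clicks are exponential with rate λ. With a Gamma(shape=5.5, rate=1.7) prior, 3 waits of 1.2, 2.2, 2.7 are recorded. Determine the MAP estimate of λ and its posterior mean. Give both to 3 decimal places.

MAP: 0.962. Posterior mean: 1.090.

Σ times = 6.1. Posterior: Gamma(shape = 5.5+3 = 8.5, rate = 1.7+6.1 = 7.8).
Mode = (α−1)/β = 7.5/7.8 = 0.962.
Mean = α/β = 8.5/7.8 = 1.090.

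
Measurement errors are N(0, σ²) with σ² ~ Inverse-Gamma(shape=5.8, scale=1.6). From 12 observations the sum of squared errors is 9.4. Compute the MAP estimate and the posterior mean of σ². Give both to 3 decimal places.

MAP: 0.492. Posterior mean: 0.583.

Posterior: Inverse-Gamma(shape = 5.8+12/2 = 11.8, scale = 1.6+9.4/2 = 6.3).
Mode = β/(α+1) = 6.3/12.8 = 0.492.
Mean = β/(α−1) = 6.3/10.8 = 0.583.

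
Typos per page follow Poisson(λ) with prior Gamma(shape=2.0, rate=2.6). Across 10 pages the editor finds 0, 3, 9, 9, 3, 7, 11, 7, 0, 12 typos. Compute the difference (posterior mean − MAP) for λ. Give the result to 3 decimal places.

0.079

Σ counts = 61. Posterior: Gamma(shape = 2.0+61 = 63.0, rate = 2.6+10 = 12.6).
Mode = (α−1)/β = 62.0/12.6 = 4.921.
Mean = α/β = 63.0/12.6 = 5.000.
Difference = 5.000 − 4.921 = 0.079.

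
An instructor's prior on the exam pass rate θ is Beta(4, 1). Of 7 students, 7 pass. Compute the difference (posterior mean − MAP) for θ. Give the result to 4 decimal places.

Posterior: Beta(4+7, 1+0) = Beta(11, 1).
Since β = 1 ≤ 1 and α > 1, the Beta density is monotone increasing on [0,1]; the mode is at 1.
Mean = 11/(11+1) = 0.9167.
Difference = 0.9167 − 1.0000 = -0.0833.

-0.0833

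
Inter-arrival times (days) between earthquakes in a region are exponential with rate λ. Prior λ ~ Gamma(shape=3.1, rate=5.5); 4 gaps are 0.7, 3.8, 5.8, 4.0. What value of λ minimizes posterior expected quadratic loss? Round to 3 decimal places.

0.359

Σ times = 14.3. Posterior: Gamma(shape = 3.1+4 = 7.1, rate = 5.5+14.3 = 19.8).
Mode = (α−1)/β = 6.1/19.8 = 0.308.
Mean = α/β = 7.1/19.8 = 0.359.
Quadratic loss ⇒ the optimal estimator is the posterior mean.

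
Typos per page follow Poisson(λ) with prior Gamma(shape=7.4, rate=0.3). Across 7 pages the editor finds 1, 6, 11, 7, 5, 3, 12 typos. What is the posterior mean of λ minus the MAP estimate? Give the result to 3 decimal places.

Σ counts = 45. Posterior: Gamma(shape = 7.4+45 = 52.4, rate = 0.3+7 = 7.3).
Mode = (α−1)/β = 51.4/7.3 = 7.041.
Mean = α/β = 52.4/7.3 = 7.178.
Difference = 7.178 − 7.041 = 0.137.

0.137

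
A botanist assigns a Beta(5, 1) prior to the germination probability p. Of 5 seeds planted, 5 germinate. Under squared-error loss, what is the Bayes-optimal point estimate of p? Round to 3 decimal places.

0.909

Posterior: Beta(5+5, 1+0) = Beta(10, 1).
Since β = 1 ≤ 1 and α > 1, the Beta density is monotone increasing on [0,1]; the mode is at 1.
Mean = 10/(10+1) = 0.909.
Squared-error loss ⇒ the optimal estimator is the posterior mean.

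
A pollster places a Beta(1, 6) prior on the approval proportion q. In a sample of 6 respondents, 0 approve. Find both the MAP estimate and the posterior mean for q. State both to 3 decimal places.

MAP: 0.000. Posterior mean: 0.077.

Posterior: Beta(1+0, 6+6) = Beta(1, 12).
Since α = 1 ≤ 1 and β > 1, the Beta density is monotone decreasing on [0,1]; the mode is at 0.
Mean = 1/(1+12) = 0.077.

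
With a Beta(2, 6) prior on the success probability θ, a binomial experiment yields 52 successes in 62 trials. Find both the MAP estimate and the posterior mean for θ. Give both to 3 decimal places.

Posterior: Beta(2+52, 6+10) = Beta(54, 16).
Mode = (54−1)/(54+16−2) = 53/68 = 0.779.
Mean = 54/(54+16) = 54/70 = 0.771.
Mode > mean: the posterior has a left tail.

MAP estimate = 0.779, posterior mean = 0.771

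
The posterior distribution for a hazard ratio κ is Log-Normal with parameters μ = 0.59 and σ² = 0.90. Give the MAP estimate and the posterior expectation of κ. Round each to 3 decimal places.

MAP = 0.733; posterior mean = 2.829

Mode = exp(μ − σ²) = exp(-0.31) = 0.733.
Mean = exp(μ + σ²/2) = exp(1.040) = 2.829.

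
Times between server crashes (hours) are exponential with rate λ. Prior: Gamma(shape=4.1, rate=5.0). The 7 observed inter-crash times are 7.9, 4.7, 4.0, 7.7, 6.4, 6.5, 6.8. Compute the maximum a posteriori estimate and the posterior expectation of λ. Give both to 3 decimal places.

Σ times = 44.0. Posterior: Gamma(shape = 4.1+7 = 11.1, rate = 5.0+44.0 = 49.0).
Mode = (α−1)/β = 10.1/49.0 = 0.206.
Mean = α/β = 11.1/49.0 = 0.227.
Right-skewed posterior ⇒ mode < mean.

MAP = 0.206, posterior mean = 0.227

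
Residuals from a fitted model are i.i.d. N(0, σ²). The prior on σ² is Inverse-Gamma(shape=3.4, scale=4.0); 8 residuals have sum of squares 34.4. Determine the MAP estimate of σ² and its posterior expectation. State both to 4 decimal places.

Posterior: Inverse-Gamma(shape = 3.4+8/2 = 7.4, scale = 4.0+34.4/2 = 21.2).
Mode = β/(α+1) = 21.2/8.4 = 2.5238.
Mean = β/(α−1) = 21.2/6.4 = 3.3125.

MAP = 2.5238, posterior mean = 3.3125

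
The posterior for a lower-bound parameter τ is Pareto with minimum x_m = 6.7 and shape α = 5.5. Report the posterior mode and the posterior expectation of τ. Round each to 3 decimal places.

The Pareto density is strictly decreasing on [x_m, ∞), so the mode is x_m = 6.700.
Mean = α·x_m/(α−1) = 5.5·6.7/4.5 = 8.189.
The posterior is right-skewed, so the mean exceeds the mode.

MAP = 6.700, posterior mean = 8.189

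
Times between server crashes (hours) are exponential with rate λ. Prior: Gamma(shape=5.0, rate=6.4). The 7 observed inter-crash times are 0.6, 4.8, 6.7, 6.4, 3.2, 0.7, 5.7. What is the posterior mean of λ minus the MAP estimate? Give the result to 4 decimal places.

0.0290

Σ times = 28.1. Posterior: Gamma(shape = 5.0+7 = 12.0, rate = 6.4+28.1 = 34.5).
Mode = (α−1)/β = 11.0/34.5 = 0.3188.
Mean = α/β = 12.0/34.5 = 0.3478.
Difference = 0.3478 − 0.3188 = 0.0290.
Right-skewed posterior ⇒ mode < mean.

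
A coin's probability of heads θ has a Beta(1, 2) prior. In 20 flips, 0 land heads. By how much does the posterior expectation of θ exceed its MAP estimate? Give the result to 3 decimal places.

Posterior: Beta(1+0, 2+20) = Beta(1, 22).
Since α = 1 ≤ 1 and β > 1, the Beta density is monotone decreasing on [0,1]; the mode is at 0.
Mean = 1/(1+22) = 0.043.
Difference = 0.043 − 0.000 = 0.043.

0.043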